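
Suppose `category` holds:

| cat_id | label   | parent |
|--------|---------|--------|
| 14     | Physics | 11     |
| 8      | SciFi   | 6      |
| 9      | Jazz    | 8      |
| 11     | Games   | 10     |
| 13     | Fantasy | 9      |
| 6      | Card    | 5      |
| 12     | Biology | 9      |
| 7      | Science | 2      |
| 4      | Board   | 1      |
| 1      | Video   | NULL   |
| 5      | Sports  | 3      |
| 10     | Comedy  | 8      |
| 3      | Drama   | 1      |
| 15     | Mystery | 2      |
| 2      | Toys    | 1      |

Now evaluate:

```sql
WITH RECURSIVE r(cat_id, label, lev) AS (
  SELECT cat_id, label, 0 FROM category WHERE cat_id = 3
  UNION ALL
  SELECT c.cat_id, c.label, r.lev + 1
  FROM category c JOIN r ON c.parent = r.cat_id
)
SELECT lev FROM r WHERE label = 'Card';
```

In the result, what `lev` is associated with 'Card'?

2

Base: cat_id=3 (Drama) at lev 0.
Iteration 1: rows with parent in {3} -> Sports (id 5, lev 1).
Iteration 2: rows with parent in {5} -> Card (id 6, lev 2).
Iteration 3: rows with parent in {6} -> SciFi (id 8, lev 3).
Iteration 4: rows with parent in {8} -> Jazz (id 9, lev 4), Comedy (id 10, lev 4).
Iteration 5: rows with parent in {9,10} -> Games (id 11, lev 5), Biology (id 12, lev 5), Fantasy (id 13, lev 5).
Iteration 6: rows with parent in {11,12,13} -> Physics (id 14, lev 6).
Iteration 7: no rows with parent in {14}; recursion stops.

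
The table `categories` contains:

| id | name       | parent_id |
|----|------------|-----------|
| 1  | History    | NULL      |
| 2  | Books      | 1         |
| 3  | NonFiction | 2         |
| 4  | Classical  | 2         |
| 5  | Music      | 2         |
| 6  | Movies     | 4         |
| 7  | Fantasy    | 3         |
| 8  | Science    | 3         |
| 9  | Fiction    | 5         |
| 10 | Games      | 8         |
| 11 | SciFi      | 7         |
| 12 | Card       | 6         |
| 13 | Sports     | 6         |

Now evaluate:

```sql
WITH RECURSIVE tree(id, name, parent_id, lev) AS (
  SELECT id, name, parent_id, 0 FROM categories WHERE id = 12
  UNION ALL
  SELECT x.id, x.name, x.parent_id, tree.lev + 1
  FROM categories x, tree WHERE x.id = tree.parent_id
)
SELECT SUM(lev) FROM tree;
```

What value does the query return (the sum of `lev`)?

10

Base: id=12 (Card), parent_id=6, lev 0.
Iteration 1: join on id=6 -> Movies (id 6, parent_id=4, lev 1).
Iteration 2: join on id=4 -> Classical (id 4, parent_id=2, lev 2).
Iteration 3: join on id=2 -> Books (id 2, parent_id=1, lev 3).
Iteration 4: join on id=1 -> History (id 1, parent_id=NULL, lev 4).
Iteration 5: parent_id is NULL; no match; recursion stops.
SUM(lev) = 0 + 1 + 2 + 3 + 4 = 10.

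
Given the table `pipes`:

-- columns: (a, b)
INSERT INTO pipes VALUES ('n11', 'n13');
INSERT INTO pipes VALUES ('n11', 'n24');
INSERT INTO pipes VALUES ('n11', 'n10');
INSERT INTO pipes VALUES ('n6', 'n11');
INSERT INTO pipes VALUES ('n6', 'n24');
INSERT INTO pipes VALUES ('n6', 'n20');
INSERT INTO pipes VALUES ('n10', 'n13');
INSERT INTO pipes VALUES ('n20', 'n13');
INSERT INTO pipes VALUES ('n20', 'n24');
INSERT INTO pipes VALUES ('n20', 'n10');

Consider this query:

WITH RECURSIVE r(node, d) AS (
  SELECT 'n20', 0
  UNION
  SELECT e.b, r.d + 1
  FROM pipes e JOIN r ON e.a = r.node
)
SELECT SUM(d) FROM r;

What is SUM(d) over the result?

5

Base: (n20, d=0).
Iteration 1: edges from {n20} -> (n10, d=1), (n13, d=1), (n24, d=1).
Iteration 2: edges from {n10,n13,n24} -> (n13, d=2).
Iteration 3: no outgoing edges from {n13}; recursion stops.
SUM(d) = 0 + 1 + 1 + 1 + 2 = 5.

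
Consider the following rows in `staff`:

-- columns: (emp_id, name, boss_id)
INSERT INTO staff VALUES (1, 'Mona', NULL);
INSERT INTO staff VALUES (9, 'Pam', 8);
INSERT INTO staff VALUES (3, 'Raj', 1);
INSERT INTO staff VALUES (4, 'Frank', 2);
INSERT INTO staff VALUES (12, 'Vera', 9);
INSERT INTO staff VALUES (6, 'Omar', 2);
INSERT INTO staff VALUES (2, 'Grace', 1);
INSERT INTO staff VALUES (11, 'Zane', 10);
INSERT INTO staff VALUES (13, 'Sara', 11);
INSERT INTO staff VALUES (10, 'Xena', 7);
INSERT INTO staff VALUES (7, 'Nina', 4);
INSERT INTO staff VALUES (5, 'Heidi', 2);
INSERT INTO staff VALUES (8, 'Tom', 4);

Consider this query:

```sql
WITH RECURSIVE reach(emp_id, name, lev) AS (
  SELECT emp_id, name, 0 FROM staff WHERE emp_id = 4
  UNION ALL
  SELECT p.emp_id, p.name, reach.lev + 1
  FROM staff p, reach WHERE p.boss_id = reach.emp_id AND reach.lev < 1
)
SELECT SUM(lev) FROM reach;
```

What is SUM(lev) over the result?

Base: emp_id=4 (Frank) at lev 0.
Iteration 1: rows with boss_id in {4} -> Nina (id 7, lev 1), Tom (id 8, lev 1).
Iteration 2: lev < 1 fails for all current rows; recursion stops.
SUM(lev) = 0 + 1 + 1 = 2.

2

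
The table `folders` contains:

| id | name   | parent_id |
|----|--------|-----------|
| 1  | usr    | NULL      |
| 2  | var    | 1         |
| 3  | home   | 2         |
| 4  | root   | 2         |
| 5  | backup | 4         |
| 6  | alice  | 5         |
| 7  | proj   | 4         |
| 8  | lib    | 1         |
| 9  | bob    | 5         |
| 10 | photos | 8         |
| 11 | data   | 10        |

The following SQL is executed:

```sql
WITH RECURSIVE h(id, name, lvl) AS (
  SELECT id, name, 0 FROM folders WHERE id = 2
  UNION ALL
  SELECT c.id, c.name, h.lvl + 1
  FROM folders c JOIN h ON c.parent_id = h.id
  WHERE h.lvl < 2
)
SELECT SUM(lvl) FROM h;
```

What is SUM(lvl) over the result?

6

Base: id=2 (var) at lvl 0.
Iteration 1: rows with parent_id in {2} -> home (id 3, lvl 1), root (id 4, lvl 1).
Iteration 2: rows with parent_id in {3,4} -> backup (id 5, lvl 2), proj (id 7, lvl 2).
Iteration 3: lvl < 2 fails for all current rows; recursion stops.
SUM(lvl) = 0 + 1 + 1 + 2 + 2 = 6.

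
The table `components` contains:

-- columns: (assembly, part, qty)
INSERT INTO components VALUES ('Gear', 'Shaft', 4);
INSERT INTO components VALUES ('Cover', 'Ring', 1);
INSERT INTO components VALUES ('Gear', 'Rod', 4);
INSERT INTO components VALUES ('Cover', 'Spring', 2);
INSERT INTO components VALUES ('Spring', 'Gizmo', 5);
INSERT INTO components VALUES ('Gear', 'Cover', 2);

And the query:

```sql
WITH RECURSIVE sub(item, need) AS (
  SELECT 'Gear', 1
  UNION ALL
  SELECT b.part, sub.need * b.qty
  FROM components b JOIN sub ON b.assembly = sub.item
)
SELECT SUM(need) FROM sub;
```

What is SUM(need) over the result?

37

Base: (Gear, need=1).
Iteration 1: components of {Gear} -> Cover = 1*2 = 2, Rod = 1*4 = 4, Shaft = 1*4 = 4.
Iteration 2: components of {Cover,Rod,Shaft} -> Ring = 2*1 = 2, Spring = 2*2 = 4.
Iteration 3: components of {Ring,Spring} -> Gizmo = 4*5 = 20.
Iteration 4: no further components; recursion stops.
SUM(need) = 1 + 2 + 4 + 4 + 2 + 4 + 20 = 37.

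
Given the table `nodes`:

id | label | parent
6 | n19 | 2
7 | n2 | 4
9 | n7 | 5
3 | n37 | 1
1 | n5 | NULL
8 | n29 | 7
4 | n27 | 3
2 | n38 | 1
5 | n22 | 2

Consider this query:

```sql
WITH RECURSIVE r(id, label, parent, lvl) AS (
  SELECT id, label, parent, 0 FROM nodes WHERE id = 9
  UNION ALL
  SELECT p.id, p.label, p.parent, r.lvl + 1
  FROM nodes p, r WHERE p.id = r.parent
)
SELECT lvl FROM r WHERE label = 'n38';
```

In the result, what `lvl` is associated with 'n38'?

2

Base: id=9 (n7), parent=5, lvl 0.
Iteration 1: join on id=5 -> n22 (id 5, parent=2, lvl 1).
Iteration 2: join on id=2 -> n38 (id 2, parent=1, lvl 2).
Iteration 3: join on id=1 -> n5 (id 1, parent=NULL, lvl 3).
Iteration 4: parent is NULL; no match; recursion stops.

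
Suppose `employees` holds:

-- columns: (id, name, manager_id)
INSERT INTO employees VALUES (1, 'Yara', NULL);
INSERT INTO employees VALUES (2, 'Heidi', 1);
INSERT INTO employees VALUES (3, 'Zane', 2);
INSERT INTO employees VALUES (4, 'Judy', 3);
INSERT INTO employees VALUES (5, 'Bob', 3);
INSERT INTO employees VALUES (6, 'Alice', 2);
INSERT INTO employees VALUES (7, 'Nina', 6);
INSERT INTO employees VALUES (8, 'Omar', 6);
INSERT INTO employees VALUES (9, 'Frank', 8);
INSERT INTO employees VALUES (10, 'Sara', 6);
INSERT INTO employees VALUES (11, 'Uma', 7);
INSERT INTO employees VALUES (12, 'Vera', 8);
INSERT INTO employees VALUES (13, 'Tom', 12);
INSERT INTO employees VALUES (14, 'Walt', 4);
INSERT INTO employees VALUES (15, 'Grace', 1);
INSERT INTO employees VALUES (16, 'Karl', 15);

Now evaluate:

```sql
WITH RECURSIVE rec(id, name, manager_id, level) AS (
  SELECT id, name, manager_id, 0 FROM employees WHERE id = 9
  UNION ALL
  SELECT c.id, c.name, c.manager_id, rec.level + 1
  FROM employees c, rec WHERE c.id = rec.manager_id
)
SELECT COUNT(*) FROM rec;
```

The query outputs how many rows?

Base: id=9 (Frank), manager_id=8, level 0.
Iteration 1: join on id=8 -> Omar (id 8, manager_id=6, level 1).
Iteration 2: join on id=6 -> Alice (id 6, manager_id=2, level 2).
Iteration 3: join on id=2 -> Heidi (id 2, manager_id=1, level 3).
Iteration 4: join on id=1 -> Yara (id 1, manager_id=NULL, level 4).
Iteration 5: manager_id is NULL; no match; recursion stops.
Total rows emitted: 5.

5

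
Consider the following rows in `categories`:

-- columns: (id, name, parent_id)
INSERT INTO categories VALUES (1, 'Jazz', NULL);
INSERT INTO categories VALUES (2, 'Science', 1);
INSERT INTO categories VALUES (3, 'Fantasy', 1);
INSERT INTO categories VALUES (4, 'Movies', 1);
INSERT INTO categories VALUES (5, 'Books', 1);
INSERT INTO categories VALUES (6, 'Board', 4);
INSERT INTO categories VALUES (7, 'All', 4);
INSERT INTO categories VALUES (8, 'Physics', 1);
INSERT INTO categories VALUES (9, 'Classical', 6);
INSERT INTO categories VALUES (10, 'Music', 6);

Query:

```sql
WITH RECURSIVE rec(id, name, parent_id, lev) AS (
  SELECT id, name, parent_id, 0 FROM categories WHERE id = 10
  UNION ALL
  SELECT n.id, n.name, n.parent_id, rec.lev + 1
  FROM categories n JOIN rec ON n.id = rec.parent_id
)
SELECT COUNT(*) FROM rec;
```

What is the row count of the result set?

Base: id=10 (Music), parent_id=6, lev 0.
Iteration 1: join on id=6 -> Board (id 6, parent_id=4, lev 1).
Iteration 2: join on id=4 -> Movies (id 4, parent_id=1, lev 2).
Iteration 3: join on id=1 -> Jazz (id 1, parent_id=NULL, lev 3).
Iteration 4: parent_id is NULL; no match; recursion stops.
Total rows emitted: 4.

4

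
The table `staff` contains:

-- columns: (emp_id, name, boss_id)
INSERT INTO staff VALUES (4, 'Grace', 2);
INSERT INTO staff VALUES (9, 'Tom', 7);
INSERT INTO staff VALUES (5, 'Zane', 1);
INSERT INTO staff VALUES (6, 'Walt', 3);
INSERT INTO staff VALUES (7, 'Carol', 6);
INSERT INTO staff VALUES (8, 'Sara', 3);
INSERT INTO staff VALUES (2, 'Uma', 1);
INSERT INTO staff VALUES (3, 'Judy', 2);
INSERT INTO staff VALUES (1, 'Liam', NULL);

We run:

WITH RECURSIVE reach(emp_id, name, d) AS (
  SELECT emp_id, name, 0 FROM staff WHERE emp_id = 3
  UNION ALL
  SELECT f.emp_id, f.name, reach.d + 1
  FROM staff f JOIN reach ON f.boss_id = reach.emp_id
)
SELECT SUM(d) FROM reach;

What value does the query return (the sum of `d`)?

Base: emp_id=3 (Judy) at d 0.
Iteration 1: rows with boss_id in {3} -> Walt (id 6, d 1), Sara (id 8, d 1).
Iteration 2: rows with boss_id in {6,8} -> Carol (id 7, d 2).
Iteration 3: rows with boss_id in {7} -> Tom (id 9, d 3).
Iteration 4: no rows with boss_id in {9}; recursion stops.
SUM(d) = 0 + 1 + 1 + 2 + 3 = 7.

7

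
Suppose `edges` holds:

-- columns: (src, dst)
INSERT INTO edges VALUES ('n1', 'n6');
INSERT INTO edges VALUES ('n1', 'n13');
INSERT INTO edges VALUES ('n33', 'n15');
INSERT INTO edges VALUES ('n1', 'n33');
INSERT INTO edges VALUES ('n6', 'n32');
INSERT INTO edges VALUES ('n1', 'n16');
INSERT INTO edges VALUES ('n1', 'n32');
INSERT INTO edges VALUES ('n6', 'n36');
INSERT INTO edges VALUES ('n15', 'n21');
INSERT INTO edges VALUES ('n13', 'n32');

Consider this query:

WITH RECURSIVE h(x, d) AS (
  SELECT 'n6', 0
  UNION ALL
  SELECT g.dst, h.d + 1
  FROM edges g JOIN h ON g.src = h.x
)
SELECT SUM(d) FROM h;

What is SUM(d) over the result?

Base: (n6, d=0).
Iteration 1: edges from {n6} -> (n32, d=1), (n36, d=1).
Iteration 2: no outgoing edges from {n32,n36}; recursion stops.
SUM(d) = 0 + 1 + 1 = 2.

2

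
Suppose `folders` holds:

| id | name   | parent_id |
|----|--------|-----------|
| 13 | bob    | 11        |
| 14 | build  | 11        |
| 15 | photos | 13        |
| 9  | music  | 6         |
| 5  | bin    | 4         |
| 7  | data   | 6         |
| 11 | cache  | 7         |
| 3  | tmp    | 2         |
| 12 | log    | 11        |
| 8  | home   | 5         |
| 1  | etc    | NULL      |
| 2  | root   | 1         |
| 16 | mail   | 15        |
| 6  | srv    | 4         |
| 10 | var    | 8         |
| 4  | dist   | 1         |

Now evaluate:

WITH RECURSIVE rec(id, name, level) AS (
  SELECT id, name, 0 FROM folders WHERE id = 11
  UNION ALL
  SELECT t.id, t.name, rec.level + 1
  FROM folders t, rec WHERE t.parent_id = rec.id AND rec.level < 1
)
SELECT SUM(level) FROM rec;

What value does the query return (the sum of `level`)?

3

Base: id=11 (cache) at level 0.
Iteration 1: rows with parent_id in {11} -> log (id 12, level 1), bob (id 13, level 1), build (id 14, level 1).
Iteration 2: level < 1 fails for all current rows; recursion stops.
SUM(level) = 0 + 1 + 1 + 1 = 3.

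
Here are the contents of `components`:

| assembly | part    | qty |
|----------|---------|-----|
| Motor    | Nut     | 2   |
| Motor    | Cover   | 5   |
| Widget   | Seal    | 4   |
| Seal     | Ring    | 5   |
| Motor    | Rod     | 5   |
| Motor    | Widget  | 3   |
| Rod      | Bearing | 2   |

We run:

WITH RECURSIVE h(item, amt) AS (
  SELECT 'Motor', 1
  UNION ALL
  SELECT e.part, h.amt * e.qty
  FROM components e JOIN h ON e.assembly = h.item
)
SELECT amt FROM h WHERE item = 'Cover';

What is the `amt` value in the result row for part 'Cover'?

Base: (Motor, amt=1).
Iteration 1: components of {Motor} -> Cover = 1*5 = 5, Nut = 1*2 = 2, Rod = 1*5 = 5, Widget = 1*3 = 3.
Iteration 2: components of {Cover,Nut,Rod,Widget} -> Bearing = 5*2 = 10, Seal = 3*4 = 12.
Iteration 3: components of {Bearing,Seal} -> Ring = 12*5 = 60.
Iteration 4: no further components; recursion stops.

5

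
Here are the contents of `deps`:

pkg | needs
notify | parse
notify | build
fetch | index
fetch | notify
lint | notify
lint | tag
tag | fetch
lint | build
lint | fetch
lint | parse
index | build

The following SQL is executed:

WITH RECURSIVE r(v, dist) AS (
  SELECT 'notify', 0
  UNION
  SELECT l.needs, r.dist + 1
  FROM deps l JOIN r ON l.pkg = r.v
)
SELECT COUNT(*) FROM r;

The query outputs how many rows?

3

Base: (notify, dist=0).
Iteration 1: edges from {notify} -> (build, dist=1), (parse, dist=1).
Iteration 2: no outgoing edges from {build,parse}; recursion stops.
Total rows emitted: 3.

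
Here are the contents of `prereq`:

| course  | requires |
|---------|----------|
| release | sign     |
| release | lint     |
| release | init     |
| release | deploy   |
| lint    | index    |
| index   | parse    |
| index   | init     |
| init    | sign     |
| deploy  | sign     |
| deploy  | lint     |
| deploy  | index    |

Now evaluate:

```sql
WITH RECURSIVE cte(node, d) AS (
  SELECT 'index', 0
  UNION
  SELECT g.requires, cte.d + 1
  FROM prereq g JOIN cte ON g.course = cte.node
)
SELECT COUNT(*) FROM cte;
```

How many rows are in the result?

Base: (index, d=0).
Iteration 1: edges from {index} -> (init, d=1), (parse, d=1).
Iteration 2: edges from {init,parse} -> (sign, d=2).
Iteration 3: no outgoing edges from {sign}; recursion stops.
Total rows emitted: 4.

4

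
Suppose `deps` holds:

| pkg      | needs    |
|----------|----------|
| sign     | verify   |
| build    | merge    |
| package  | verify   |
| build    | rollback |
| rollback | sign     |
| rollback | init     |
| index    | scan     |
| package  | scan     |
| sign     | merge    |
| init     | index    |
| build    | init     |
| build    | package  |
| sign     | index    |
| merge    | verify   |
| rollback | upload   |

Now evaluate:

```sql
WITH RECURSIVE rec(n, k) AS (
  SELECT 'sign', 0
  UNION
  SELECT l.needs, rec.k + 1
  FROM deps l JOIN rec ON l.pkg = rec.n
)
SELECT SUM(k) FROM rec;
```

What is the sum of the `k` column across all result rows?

Base: (sign, k=0).
Iteration 1: edges from {sign} -> (index, k=1), (merge, k=1), (verify, k=1).
Iteration 2: edges from {index,merge,verify} -> (scan, k=2), (verify, k=2).
Iteration 3: no outgoing edges from {scan,verify}; recursion stops.
SUM(k) = 0 + 1 + 1 + 1 + 2 + 2 = 7.

7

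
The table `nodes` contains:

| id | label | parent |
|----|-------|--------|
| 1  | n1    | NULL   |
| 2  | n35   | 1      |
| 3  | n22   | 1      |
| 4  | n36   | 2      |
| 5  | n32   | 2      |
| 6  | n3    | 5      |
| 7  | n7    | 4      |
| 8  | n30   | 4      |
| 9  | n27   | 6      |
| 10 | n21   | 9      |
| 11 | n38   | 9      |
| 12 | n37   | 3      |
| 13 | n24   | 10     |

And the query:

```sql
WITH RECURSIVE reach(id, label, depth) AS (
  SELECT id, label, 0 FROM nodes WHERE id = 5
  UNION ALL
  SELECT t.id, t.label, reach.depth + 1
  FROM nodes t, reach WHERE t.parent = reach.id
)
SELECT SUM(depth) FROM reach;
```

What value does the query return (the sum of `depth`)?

Base: id=5 (n32) at depth 0.
Iteration 1: rows with parent in {5} -> n3 (id 6, depth 1).
Iteration 2: rows with parent in {6} -> n27 (id 9, depth 2).
Iteration 3: rows with parent in {9} -> n21 (id 10, depth 3), n38 (id 11, depth 3).
Iteration 4: rows with parent in {10,11} -> n24 (id 13, depth 4).
Iteration 5: no rows with parent in {13}; recursion stops.
SUM(depth) = 0 + 1 + 2 + 3 + 3 + 4 = 13.

13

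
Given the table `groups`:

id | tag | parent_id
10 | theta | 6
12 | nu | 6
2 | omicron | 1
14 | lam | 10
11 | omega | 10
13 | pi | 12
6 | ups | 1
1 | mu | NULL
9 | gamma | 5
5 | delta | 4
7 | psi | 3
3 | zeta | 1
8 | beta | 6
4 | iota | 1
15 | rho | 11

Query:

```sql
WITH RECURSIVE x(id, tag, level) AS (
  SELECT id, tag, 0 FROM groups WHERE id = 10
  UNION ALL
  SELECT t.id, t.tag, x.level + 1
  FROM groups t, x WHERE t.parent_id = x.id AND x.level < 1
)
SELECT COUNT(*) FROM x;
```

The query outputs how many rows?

3

Base: id=10 (theta) at level 0.
Iteration 1: rows with parent_id in {10} -> omega (id 11, level 1), lam (id 14, level 1).
Iteration 2: level < 1 fails for all current rows; recursion stops.
Total rows emitted: 3.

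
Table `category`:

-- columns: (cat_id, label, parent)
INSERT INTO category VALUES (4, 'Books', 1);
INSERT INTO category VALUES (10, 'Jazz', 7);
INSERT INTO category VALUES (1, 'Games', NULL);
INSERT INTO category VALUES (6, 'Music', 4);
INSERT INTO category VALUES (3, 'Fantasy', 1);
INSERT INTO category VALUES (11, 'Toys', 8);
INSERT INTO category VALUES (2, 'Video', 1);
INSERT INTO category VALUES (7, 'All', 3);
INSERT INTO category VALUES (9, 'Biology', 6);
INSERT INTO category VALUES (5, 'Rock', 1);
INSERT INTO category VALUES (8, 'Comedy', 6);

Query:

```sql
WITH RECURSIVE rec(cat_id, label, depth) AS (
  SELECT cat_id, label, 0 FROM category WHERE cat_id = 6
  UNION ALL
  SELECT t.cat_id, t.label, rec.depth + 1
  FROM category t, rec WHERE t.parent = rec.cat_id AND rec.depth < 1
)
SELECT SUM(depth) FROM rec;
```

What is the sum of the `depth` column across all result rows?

2

Base: cat_id=6 (Music) at depth 0.
Iteration 1: rows with parent in {6} -> Comedy (id 8, depth 1), Biology (id 9, depth 1).
Iteration 2: depth < 1 fails for all current rows; recursion stops.
SUM(depth) = 0 + 1 + 1 = 2.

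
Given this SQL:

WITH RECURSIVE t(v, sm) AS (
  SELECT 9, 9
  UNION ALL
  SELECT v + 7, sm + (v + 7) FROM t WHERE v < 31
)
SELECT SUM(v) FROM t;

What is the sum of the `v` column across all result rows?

Base: v=9, sm=9.
Iteration 1: 9 < 31 holds -> v = 9 + 7 = 16, sm = 9 + 16 = 25.
Iteration 2: 16 < 31 holds -> v = 16 + 7 = 23, sm = 25 + 23 = 48.
Iteration 3: 23 < 31 holds -> v = 23 + 7 = 30, sm = 48 + 30 = 78.
Iteration 4: 30 < 31 holds -> v = 30 + 7 = 37, sm = 78 + 37 = 115.
Iteration 5: 37 < 31 fails; recursion stops.
SUM(v) = 9 + 16 + 23 + 30 + 37 = 115.

115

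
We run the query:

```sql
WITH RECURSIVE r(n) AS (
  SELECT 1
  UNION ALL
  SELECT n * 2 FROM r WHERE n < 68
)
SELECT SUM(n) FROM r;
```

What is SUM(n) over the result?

255

Base: n=1.
Iteration 1: 1 < 68 holds -> n = 1 * 2 = 2.
Iteration 2: 2 < 68 holds -> n = 2 * 2 = 4.
Iteration 3: 4 < 68 holds -> n = 4 * 2 = 8.
Iteration 4: 8 < 68 holds -> n = 8 * 2 = 16.
Iteration 5: 16 < 68 holds -> n = 16 * 2 = 32.
Iteration 6: 32 < 68 holds -> n = 32 * 2 = 64.
Iteration 7: 64 < 68 holds -> n = 64 * 2 = 128.
Iteration 8: 128 < 68 fails; recursion stops.
SUM(n) = 1 + 2 + 4 + 8 + 16 + 32 + 64 + 128 = 255.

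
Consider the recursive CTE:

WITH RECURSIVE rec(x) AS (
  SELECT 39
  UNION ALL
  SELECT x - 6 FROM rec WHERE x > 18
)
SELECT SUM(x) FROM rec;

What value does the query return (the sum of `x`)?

Base: x=39.
Iteration 1: 39 > 18 holds -> x = 39 - 6 = 33.
Iteration 2: 33 > 18 holds -> x = 33 - 6 = 27.
Iteration 3: 27 > 18 holds -> x = 27 - 6 = 21.
Iteration 4: 21 > 18 holds -> x = 21 - 6 = 15.
Iteration 5: 15 > 18 fails; recursion stops.
SUM(x) = 39 + 33 + 27 + 21 + 15 = 135.

135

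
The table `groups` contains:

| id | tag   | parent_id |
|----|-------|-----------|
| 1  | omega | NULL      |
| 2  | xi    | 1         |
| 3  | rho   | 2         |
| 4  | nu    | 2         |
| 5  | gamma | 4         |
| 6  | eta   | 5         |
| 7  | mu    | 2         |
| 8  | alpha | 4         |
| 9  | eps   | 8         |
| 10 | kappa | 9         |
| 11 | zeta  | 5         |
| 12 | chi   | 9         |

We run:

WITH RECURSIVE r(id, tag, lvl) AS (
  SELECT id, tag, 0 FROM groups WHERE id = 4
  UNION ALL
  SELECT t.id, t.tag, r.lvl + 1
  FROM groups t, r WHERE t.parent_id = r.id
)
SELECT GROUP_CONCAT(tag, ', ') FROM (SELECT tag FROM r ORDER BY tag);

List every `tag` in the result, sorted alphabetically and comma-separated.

Base: id=4 (nu) at lvl 0.
Iteration 1: rows with parent_id in {4} -> gamma (id 5, lvl 1), alpha (id 8, lvl 1).
Iteration 2: rows with parent_id in {5,8} -> eta (id 6, lvl 2), eps (id 9, lvl 2), zeta (id 11, lvl 2).
Iteration 3: rows with parent_id in {6,9,11} -> kappa (id 10, lvl 3), chi (id 12, lvl 3).
Iteration 4: no rows with parent_id in {10,12}; recursion stops.

alpha, chi, eps, eta, gamma, kappa, nu, zeta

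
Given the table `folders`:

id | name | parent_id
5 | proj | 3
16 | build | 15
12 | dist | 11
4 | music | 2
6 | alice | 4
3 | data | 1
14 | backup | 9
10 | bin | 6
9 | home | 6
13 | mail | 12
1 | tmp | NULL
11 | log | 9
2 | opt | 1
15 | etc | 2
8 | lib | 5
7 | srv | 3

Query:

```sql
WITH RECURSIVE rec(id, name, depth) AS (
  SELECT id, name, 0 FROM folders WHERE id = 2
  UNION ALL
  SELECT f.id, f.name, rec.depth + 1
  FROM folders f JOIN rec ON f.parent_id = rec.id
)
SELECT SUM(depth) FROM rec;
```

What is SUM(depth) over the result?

Base: id=2 (opt) at depth 0.
Iteration 1: rows with parent_id in {2} -> music (id 4, depth 1), etc (id 15, depth 1).
Iteration 2: rows with parent_id in {4,15} -> alice (id 6, depth 2), build (id 16, depth 2).
Iteration 3: rows with parent_id in {6,16} -> home (id 9, depth 3), bin (id 10, depth 3).
Iteration 4: rows with parent_id in {9,10} -> log (id 11, depth 4), backup (id 14, depth 4).
Iteration 5: rows with parent_id in {11,14} -> dist (id 12, depth 5).
Iteration 6: rows with parent_id in {12} -> mail (id 13, depth 6).
Iteration 7: no rows with parent_id in {13}; recursion stops.
SUM(depth) = 0 + 1 + 1 + 2 + 2 + 3 + 3 + 4 + 4 + 5 + 6 = 31.

31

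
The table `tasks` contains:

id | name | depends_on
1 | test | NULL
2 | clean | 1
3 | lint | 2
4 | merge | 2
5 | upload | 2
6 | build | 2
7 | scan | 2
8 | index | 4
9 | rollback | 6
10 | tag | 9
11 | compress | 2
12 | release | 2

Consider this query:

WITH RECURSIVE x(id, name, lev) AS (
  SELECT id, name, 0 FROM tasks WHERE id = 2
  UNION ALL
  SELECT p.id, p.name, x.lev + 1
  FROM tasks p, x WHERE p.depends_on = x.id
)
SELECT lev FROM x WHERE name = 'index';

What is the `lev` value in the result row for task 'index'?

2

Base: id=2 (clean) at lev 0.
Iteration 1: rows with depends_on in {2} -> lint (id 3, lev 1), merge (id 4, lev 1), upload (id 5, lev 1), build (id 6, lev 1), scan (id 7, lev 1), compress (id 11, lev 1), release (id 12, lev 1).
Iteration 2: rows with depends_on in {3,4,5,6,7,11,12} -> index (id 8, lev 2), rollback (id 9, lev 2).
Iteration 3: rows with depends_on in {8,9} -> tag (id 10, lev 3).
Iteration 4: no rows with depends_on in {10}; recursion stops.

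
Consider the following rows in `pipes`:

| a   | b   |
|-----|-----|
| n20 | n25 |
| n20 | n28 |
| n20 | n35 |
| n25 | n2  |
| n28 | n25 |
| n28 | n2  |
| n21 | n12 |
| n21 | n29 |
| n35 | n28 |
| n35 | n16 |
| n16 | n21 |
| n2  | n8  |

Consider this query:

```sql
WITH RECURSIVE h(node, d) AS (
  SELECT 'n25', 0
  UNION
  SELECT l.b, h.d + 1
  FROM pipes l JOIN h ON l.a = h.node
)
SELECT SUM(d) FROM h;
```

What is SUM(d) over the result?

3

Base: (n25, d=0).
Iteration 1: edges from {n25} -> (n2, d=1).
Iteration 2: edges from {n2} -> (n8, d=2).
Iteration 3: no outgoing edges from {n8}; recursion stops.
SUM(d) = 0 + 1 + 2 = 3.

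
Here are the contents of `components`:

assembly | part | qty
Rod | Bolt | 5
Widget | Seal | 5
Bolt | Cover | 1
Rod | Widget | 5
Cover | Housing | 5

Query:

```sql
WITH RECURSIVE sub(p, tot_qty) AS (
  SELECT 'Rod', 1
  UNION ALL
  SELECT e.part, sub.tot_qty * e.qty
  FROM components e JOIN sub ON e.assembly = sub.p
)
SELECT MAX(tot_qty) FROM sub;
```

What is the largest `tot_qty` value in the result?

Base: (Rod, tot_qty=1).
Iteration 1: components of {Rod} -> Bolt = 1*5 = 5, Widget = 1*5 = 5.
Iteration 2: components of {Bolt,Widget} -> Cover = 5*1 = 5, Seal = 5*5 = 25.
Iteration 3: components of {Cover,Seal} -> Housing = 5*5 = 25.
Iteration 4: no further components; recursion stops.
tot_qty values: 1, 5, 5, 25, 5, 25; the maximum is 25.

25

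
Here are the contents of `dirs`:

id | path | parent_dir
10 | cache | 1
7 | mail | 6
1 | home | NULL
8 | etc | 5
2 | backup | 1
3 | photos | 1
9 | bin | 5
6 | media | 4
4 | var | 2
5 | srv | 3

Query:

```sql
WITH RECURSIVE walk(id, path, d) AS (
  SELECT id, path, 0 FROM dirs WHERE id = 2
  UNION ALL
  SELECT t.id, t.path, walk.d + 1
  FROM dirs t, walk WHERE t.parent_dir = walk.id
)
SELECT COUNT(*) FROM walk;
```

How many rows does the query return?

Base: id=2 (backup) at d 0.
Iteration 1: rows with parent_dir in {2} -> var (id 4, d 1).
Iteration 2: rows with parent_dir in {4} -> media (id 6, d 2).
Iteration 3: rows with parent_dir in {6} -> mail (id 7, d 3).
Iteration 4: no rows with parent_dir in {7}; recursion stops.
Total rows emitted: 4.

4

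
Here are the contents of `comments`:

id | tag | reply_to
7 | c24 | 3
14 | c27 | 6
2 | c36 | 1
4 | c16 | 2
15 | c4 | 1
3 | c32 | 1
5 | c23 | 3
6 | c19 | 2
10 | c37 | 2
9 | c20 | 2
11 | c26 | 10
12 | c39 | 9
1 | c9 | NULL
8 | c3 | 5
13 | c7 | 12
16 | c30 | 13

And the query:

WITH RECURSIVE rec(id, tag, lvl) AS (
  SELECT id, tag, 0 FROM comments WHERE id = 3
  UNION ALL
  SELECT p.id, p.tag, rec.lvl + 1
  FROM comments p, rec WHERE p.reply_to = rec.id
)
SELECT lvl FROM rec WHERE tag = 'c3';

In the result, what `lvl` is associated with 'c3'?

Base: id=3 (c32) at lvl 0.
Iteration 1: rows with reply_to in {3} -> c23 (id 5, lvl 1), c24 (id 7, lvl 1).
Iteration 2: rows with reply_to in {5,7} -> c3 (id 8, lvl 2).
Iteration 3: no rows with reply_to in {8}; recursion stops.

2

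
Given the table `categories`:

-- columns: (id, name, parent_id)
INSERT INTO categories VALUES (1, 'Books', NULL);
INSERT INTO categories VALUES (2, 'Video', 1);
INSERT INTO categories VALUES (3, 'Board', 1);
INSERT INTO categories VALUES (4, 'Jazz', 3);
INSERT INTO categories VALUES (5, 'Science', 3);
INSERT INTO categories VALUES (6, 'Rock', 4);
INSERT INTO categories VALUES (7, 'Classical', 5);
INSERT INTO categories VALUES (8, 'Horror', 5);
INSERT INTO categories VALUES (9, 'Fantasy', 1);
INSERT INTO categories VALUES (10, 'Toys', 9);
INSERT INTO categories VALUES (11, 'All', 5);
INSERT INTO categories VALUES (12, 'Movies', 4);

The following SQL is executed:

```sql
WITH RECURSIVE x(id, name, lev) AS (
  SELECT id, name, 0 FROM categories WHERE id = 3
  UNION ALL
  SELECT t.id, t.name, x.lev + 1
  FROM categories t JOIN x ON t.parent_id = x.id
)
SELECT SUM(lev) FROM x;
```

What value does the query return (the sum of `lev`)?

Base: id=3 (Board) at lev 0.
Iteration 1: rows with parent_id in {3} -> Jazz (id 4, lev 1), Science (id 5, lev 1).
Iteration 2: rows with parent_id in {4,5} -> Rock (id 6, lev 2), Classical (id 7, lev 2), Horror (id 8, lev 2), All (id 11, lev 2), Movies (id 12, lev 2).
Iteration 3: no rows with parent_id in {6,7,8,11,12}; recursion stops.
SUM(lev) = 0 + 1 + 1 + 2 + 2 + 2 + 2 + 2 = 12.

12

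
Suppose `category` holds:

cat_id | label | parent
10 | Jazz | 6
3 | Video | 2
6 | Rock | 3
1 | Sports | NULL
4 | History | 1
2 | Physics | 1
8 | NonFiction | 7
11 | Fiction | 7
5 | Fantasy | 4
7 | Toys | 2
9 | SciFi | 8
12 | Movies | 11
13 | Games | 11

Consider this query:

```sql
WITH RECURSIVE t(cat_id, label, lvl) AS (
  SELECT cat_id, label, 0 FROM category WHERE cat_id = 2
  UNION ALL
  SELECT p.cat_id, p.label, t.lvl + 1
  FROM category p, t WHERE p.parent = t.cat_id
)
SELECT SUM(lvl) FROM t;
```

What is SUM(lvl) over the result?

Base: cat_id=2 (Physics) at lvl 0.
Iteration 1: rows with parent in {2} -> Video (id 3, lvl 1), Toys (id 7, lvl 1).
Iteration 2: rows with parent in {3,7} -> Rock (id 6, lvl 2), NonFiction (id 8, lvl 2), Fiction (id 11, lvl 2).
Iteration 3: rows with parent in {6,8,11} -> SciFi (id 9, lvl 3), Jazz (id 10, lvl 3), Movies (id 12, lvl 3), Games (id 13, lvl 3).
Iteration 4: no rows with parent in {9,10,12,13}; recursion stops.
SUM(lvl) = 0 + 1 + 1 + 2 + 2 + 2 + 3 + 3 + 3 + 3 = 20.

20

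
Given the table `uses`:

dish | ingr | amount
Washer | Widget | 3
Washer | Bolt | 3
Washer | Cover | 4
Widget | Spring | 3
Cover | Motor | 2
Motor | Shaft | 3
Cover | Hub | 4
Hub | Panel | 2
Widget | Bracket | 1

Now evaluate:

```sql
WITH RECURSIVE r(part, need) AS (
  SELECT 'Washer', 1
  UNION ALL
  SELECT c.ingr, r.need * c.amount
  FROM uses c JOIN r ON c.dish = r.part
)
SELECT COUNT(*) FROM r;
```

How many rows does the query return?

10

Base: (Washer, need=1).
Iteration 1: components of {Washer} -> Bolt = 1*3 = 3, Cover = 1*4 = 4, Widget = 1*3 = 3.
Iteration 2: components of {Bolt,Cover,Widget} -> Bracket = 3*1 = 3, Hub = 4*4 = 16, Motor = 4*2 = 8, Spring = 3*3 = 9.
Iteration 3: components of {Bracket,Hub,Motor,Spring} -> Panel = 16*2 = 32, Shaft = 8*3 = 24.
Iteration 4: no further components; recursion stops.
Total rows emitted: 10.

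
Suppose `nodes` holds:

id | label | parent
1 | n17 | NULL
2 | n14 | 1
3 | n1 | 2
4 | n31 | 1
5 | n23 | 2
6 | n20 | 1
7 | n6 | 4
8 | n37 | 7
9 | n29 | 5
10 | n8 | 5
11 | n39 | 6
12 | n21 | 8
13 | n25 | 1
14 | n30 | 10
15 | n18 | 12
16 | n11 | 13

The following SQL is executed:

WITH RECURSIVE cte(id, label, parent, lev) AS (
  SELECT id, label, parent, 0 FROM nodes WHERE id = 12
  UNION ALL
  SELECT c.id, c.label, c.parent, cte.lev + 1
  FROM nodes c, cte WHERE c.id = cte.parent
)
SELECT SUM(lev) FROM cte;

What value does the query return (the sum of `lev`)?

10

Base: id=12 (n21), parent=8, lev 0.
Iteration 1: join on id=8 -> n37 (id 8, parent=7, lev 1).
Iteration 2: join on id=7 -> n6 (id 7, parent=4, lev 2).
Iteration 3: join on id=4 -> n31 (id 4, parent=1, lev 3).
Iteration 4: join on id=1 -> n17 (id 1, parent=NULL, lev 4).
Iteration 5: parent is NULL; no match; recursion stops.
SUM(lev) = 0 + 1 + 2 + 3 + 4 = 10.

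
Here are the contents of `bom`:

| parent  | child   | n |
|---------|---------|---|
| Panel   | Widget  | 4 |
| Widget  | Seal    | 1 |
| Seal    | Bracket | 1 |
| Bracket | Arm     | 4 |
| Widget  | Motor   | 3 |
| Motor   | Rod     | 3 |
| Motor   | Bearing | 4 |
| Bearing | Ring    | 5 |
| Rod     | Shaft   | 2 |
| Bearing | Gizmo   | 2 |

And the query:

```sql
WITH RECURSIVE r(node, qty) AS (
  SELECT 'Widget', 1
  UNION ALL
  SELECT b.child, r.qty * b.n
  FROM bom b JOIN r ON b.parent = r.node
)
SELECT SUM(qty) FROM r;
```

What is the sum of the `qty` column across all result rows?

133

Base: (Widget, qty=1).
Iteration 1: components of {Widget} -> Motor = 1*3 = 3, Seal = 1*1 = 1.
Iteration 2: components of {Motor,Seal} -> Bearing = 3*4 = 12, Bracket = 1*1 = 1, Rod = 3*3 = 9.
Iteration 3: components of {Bearing,Bracket,Rod} -> Arm = 1*4 = 4, Gizmo = 12*2 = 24, Ring = 12*5 = 60, Shaft = 9*2 = 18.
Iteration 4: no further components; recursion stops.
SUM(qty) = 1 + 1 + 3 + 1 + 9 + 12 + 4 + 18 + 60 + 24 = 133.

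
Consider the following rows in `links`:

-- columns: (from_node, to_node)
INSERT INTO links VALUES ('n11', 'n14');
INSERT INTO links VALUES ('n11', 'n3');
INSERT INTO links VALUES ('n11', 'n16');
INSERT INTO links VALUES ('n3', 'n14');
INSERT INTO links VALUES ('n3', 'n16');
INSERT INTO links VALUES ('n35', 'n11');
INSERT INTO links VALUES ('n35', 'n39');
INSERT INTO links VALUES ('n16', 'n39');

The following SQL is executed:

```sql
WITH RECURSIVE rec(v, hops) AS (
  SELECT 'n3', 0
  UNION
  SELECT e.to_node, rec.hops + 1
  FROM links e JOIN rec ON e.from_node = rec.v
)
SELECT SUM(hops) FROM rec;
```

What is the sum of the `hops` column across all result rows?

Base: (n3, hops=0).
Iteration 1: edges from {n3} -> (n14, hops=1), (n16, hops=1).
Iteration 2: edges from {n14,n16} -> (n39, hops=2).
Iteration 3: no outgoing edges from {n39}; recursion stops.
SUM(hops) = 0 + 1 + 1 + 2 = 4.

4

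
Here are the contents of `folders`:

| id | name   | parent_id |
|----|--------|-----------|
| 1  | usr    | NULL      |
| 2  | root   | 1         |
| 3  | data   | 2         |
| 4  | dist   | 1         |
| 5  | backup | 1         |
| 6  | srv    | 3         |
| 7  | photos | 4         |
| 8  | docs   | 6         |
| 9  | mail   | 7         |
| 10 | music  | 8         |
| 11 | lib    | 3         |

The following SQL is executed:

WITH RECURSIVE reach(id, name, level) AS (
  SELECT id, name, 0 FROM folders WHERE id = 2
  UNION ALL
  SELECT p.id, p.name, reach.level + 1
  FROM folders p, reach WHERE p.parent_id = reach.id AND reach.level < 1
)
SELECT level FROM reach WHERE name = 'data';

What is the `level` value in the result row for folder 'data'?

Base: id=2 (root) at level 0.
Iteration 1: rows with parent_id in {2} -> data (id 3, level 1).
Iteration 2: level < 1 fails for all current rows; recursion stops.

1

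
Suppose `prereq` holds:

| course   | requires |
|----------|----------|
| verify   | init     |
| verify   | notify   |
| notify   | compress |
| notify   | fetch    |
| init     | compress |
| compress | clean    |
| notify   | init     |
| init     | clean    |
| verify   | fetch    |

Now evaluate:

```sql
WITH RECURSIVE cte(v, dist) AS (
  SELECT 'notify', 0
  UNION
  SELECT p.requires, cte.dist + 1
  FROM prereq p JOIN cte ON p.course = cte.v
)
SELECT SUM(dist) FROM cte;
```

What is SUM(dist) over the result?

10

Base: (notify, dist=0).
Iteration 1: edges from {notify} -> (compress, dist=1), (fetch, dist=1), (init, dist=1).
Iteration 2: edges from {compress,fetch,init} -> (clean, dist=2), (compress, dist=2). [UNION drops 1 duplicate row(s)]
Iteration 3: edges from {clean,compress} -> (clean, dist=3).
Iteration 4: no outgoing edges from {clean}; recursion stops.
SUM(dist) = 0 + 1 + 1 + 1 + 2 + 2 + 3 = 10.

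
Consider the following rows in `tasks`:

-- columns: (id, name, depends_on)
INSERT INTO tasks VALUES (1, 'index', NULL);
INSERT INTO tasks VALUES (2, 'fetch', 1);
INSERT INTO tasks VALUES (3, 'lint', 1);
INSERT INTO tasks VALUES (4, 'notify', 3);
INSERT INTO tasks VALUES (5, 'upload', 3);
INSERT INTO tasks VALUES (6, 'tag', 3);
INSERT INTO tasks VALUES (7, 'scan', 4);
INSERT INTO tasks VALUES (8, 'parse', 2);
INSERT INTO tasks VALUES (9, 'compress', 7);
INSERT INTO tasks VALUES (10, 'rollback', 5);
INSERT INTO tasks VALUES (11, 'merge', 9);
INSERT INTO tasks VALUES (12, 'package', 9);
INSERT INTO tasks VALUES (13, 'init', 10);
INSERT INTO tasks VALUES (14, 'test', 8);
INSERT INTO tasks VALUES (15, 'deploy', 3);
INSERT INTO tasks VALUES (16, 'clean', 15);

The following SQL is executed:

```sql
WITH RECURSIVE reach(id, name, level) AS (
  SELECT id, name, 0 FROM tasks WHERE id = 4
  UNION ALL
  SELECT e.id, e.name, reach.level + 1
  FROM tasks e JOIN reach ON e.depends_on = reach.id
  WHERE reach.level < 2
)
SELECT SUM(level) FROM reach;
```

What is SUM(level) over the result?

3

Base: id=4 (notify) at level 0.
Iteration 1: rows with depends_on in {4} -> scan (id 7, level 1).
Iteration 2: rows with depends_on in {7} -> compress (id 9, level 2).
Iteration 3: level < 2 fails for all current rows; recursion stops.
SUM(level) = 0 + 1 + 2 = 3.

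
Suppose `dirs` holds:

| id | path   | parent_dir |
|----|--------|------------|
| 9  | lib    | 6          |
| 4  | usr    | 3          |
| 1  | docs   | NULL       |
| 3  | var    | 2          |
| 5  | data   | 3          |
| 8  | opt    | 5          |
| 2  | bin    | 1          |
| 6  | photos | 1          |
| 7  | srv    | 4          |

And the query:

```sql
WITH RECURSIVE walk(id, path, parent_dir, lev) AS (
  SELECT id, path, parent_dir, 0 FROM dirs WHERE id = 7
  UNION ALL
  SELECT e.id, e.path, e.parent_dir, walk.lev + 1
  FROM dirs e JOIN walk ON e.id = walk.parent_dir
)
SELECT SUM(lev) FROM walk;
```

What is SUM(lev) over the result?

10

Base: id=7 (srv), parent_dir=4, lev 0.
Iteration 1: join on id=4 -> usr (id 4, parent_dir=3, lev 1).
Iteration 2: join on id=3 -> var (id 3, parent_dir=2, lev 2).
Iteration 3: join on id=2 -> bin (id 2, parent_dir=1, lev 3).
Iteration 4: join on id=1 -> docs (id 1, parent_dir=NULL, lev 4).
Iteration 5: parent_dir is NULL; no match; recursion stops.
SUM(lev) = 0 + 1 + 2 + 3 + 4 = 10.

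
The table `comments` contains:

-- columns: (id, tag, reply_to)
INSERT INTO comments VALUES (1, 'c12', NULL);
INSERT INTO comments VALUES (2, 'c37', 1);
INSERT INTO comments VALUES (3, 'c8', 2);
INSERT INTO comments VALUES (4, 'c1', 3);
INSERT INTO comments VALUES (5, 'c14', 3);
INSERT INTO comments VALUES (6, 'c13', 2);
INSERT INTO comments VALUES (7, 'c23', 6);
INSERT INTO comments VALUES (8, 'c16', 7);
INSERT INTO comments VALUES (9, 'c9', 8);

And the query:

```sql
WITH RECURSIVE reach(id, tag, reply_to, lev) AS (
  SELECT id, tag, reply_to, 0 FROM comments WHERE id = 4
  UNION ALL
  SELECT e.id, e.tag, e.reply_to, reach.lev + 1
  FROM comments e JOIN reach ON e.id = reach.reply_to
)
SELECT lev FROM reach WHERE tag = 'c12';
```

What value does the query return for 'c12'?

Base: id=4 (c1), reply_to=3, lev 0.
Iteration 1: join on id=3 -> c8 (id 3, reply_to=2, lev 1).
Iteration 2: join on id=2 -> c37 (id 2, reply_to=1, lev 2).
Iteration 3: join on id=1 -> c12 (id 1, reply_to=NULL, lev 3).
Iteration 4: reply_to is NULL; no match; recursion stops.

3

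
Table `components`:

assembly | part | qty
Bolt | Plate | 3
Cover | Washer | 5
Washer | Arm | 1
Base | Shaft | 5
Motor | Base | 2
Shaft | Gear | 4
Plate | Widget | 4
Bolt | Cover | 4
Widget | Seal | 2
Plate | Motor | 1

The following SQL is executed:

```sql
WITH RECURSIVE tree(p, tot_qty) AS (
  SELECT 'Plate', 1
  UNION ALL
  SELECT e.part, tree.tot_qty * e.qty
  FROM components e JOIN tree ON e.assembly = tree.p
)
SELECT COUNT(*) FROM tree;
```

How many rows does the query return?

7

Base: (Plate, tot_qty=1).
Iteration 1: components of {Plate} -> Motor = 1*1 = 1, Widget = 1*4 = 4.
Iteration 2: components of {Motor,Widget} -> Base = 1*2 = 2, Seal = 4*2 = 8.
Iteration 3: components of {Base,Seal} -> Shaft = 2*5 = 10.
Iteration 4: components of {Shaft} -> Gear = 10*4 = 40.
Iteration 5: no further components; recursion stops.
Total rows emitted: 7.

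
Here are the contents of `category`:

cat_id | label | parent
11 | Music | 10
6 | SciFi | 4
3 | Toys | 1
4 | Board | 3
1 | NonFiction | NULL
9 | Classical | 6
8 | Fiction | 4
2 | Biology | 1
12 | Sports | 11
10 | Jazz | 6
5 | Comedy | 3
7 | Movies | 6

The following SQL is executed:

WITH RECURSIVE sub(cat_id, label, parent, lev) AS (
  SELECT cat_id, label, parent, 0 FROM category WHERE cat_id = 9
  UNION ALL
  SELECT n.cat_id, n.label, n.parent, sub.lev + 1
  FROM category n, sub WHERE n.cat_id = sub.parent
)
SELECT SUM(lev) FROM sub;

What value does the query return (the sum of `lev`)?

Base: cat_id=9 (Classical), parent=6, lev 0.
Iteration 1: join on cat_id=6 -> SciFi (id 6, parent=4, lev 1).
Iteration 2: join on cat_id=4 -> Board (id 4, parent=3, lev 2).
Iteration 3: join on cat_id=3 -> Toys (id 3, parent=1, lev 3).
Iteration 4: join on cat_id=1 -> NonFiction (id 1, parent=NULL, lev 4).
Iteration 5: parent is NULL; no match; recursion stops.
SUM(lev) = 0 + 1 + 2 + 3 + 4 = 10.

10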